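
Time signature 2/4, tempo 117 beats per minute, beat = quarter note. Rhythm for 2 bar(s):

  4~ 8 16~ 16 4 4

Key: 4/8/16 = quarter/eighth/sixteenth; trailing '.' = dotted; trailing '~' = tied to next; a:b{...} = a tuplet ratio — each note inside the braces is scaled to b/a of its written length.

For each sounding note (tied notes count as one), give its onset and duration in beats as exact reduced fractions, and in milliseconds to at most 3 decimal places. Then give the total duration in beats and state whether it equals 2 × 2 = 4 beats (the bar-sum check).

1) 0.0ms=0b +769.231ms=3/2b
2) 769.231ms=3/2b +256.41ms=1/2b
3) 1025.641ms=2b +512.821ms=1b
4) 1538.462ms=3b +512.821ms=1b
Σ=4b of 4 (117bpm 2/4) — PASS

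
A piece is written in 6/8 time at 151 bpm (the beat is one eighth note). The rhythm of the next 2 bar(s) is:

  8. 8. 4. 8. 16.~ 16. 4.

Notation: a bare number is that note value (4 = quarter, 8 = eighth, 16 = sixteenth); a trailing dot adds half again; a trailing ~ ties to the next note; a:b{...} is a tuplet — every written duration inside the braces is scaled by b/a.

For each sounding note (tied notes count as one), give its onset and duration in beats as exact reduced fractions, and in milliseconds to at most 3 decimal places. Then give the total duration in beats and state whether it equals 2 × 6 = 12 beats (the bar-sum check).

1) 0.0ms=0b +596.026ms=3/2b
2) 596.026ms=3/2b +596.026ms=3/2b
3) 1192.053ms=3b +1192.053ms=3b
4) 2384.106ms=6b +596.026ms=3/2b
5) 2980.132ms=15/2b +596.026ms=3/2b
6) 3576.159ms=9b +1192.053ms=3b
Σ=12b of 12 (151bpm 6/8) — PASS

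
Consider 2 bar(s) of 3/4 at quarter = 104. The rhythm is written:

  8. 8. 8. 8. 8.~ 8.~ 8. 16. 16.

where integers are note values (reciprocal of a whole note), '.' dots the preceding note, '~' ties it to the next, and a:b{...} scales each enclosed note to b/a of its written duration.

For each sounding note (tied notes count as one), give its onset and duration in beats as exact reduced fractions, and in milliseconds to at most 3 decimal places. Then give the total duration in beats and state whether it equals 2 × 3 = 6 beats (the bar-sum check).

1) 0.0ms=0b +432.692ms=3/4b
2) 432.692ms=3/4b +432.692ms=3/4b
3) 865.385ms=3/2b +432.692ms=3/4b
4) 1298.077ms=9/4b +432.692ms=3/4b
5) 1730.769ms=3b +1298.077ms=9/4b
6) 3028.846ms=21/4b +216.346ms=3/8b
7) 3245.192ms=45/8b +216.346ms=3/8b
Σ=6b of 6 (104bpm 3/4) — PASS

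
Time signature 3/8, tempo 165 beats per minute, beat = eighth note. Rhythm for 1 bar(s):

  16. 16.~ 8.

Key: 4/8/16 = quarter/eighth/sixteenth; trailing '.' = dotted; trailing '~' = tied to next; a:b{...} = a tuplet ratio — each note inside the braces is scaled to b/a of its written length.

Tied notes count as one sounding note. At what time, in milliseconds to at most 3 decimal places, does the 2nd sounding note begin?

1. 0.0ms @ 0 + 272.727ms (3/4)
2. 272.727ms @ 3/4 + 818.182ms (9/4)

note 2 onset = 3/4b = 272.727ms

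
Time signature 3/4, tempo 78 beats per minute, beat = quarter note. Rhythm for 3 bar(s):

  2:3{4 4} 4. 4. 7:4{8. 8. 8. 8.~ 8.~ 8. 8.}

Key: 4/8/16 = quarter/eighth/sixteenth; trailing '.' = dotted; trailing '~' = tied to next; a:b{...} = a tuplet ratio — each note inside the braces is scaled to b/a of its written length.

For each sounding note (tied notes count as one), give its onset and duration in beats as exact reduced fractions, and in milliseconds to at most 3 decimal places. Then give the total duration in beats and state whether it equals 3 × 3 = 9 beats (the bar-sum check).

1) 0.0ms=0b +1153.846ms=3/2b
2) 1153.846ms=3/2b +1153.846ms=3/2b
3) 2307.692ms=3b +1153.846ms=3/2b
4) 3461.538ms=9/2b +1153.846ms=3/2b
5) 4615.385ms=6b +329.67ms=3/7b
6) 4945.055ms=45/7b +329.67ms=3/7b
7) 5274.725ms=48/7b +329.67ms=3/7b
8) 5604.396ms=51/7b +989.011ms=9/7b
9) 6593.407ms=60/7b +329.67ms=3/7b
Σ=9b of 9 (78bpm 3/4) — PASS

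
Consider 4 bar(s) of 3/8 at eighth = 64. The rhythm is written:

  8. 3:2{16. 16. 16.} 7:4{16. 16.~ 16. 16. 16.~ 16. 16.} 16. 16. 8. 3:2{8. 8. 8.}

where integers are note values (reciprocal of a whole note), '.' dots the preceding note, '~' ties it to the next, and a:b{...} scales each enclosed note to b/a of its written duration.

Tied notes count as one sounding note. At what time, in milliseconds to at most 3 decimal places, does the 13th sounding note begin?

1. 0.0ms @ 0 + 1406.25ms (3/2)
2. 1406.25ms @ 3/2 + 468.75ms (1/2)
3. 1875.0ms @ 2 + 468.75ms (1/2)
4. 2343.75ms @ 5/2 + 468.75ms (1/2)
5. 2812.5ms @ 3 + 401.786ms (3/7)
6. 3214.286ms @ 24/7 + 803.571ms (6/7)
7. 4017.857ms @ 30/7 + 401.786ms (3/7)
8. 4419.643ms @ 33/7 + 803.571ms (6/7)
9. 5223.214ms @ 39/7 + 401.786ms (3/7)
10. 5625.0ms @ 6 + 703.125ms (3/4)
11. 6328.125ms @ 27/4 + 703.125ms (3/4)
12. 7031.25ms @ 15/2 + 1406.25ms (3/2)
13. 8437.5ms @ 9 + 937.5ms (1)
14. 9375.0ms @ 10 + 937.5ms (1)
15. 10312.5ms @ 11 + 937.5ms (1)

note 13 onset = 9b = 8437.5ms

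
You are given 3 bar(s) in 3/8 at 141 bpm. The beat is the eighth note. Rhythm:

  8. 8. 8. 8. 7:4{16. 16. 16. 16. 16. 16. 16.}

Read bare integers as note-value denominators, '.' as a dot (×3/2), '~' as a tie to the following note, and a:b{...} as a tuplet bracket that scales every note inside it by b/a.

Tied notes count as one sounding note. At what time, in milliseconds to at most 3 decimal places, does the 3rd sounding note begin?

note 3 onset = 3b = 1276.596ms

1. 0.0ms @ 0 + 638.298ms (3/2)
2. 638.298ms @ 3/2 + 638.298ms (3/2)
3. 1276.596ms @ 3 + 638.298ms (3/2)
4. 1914.894ms @ 9/2 + 638.298ms (3/2)
5. 2553.191ms @ 6 + 182.371ms (3/7)
6. 2735.562ms @ 45/7 + 182.371ms (3/7)
7. 2917.933ms @ 48/7 + 182.371ms (3/7)
8. 3100.304ms @ 51/7 + 182.371ms (3/7)
9. 3282.675ms @ 54/7 + 182.371ms (3/7)
10. 3465.046ms @ 57/7 + 182.371ms (3/7)
11. 3647.416ms @ 60/7 + 182.371ms (3/7)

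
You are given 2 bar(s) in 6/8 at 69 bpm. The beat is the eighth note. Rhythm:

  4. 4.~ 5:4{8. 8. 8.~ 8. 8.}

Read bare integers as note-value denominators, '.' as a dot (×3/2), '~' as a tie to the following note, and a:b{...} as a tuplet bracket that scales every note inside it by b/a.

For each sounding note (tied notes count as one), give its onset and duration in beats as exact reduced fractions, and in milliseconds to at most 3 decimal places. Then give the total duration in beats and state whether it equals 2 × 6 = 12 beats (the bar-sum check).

1) 0.0ms=0b +2608.696ms=3b
2) 2608.696ms=3b +3652.174ms=21/5b
3) 6260.87ms=36/5b +1043.478ms=6/5b
4) 7304.348ms=42/5b +2086.957ms=12/5b
5) 9391.304ms=54/5b +1043.478ms=6/5b
Σ=12b of 12 (69bpm 6/8) — PASS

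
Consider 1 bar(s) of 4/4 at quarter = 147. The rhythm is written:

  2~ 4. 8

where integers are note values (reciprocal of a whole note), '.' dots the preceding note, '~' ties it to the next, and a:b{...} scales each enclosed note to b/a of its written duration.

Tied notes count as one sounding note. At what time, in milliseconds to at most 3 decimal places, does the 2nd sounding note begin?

note 2 onset = 7/2b = 1428.571ms

1. 0.0ms @ 0 + 1428.571ms (7/2)
2. 1428.571ms @ 7/2 + 204.082ms (1/2)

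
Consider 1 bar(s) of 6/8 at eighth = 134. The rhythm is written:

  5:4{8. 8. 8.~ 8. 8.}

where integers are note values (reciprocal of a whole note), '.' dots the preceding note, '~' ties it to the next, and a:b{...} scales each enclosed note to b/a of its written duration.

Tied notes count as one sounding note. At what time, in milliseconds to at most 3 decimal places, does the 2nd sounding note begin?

1. 0.0ms @ 0 + 537.313ms (6/5)
2. 537.313ms @ 6/5 + 537.313ms (6/5)
3. 1074.627ms @ 12/5 + 1074.627ms (12/5)
4. 2149.254ms @ 24/5 + 537.313ms (6/5)

note 2 onset = 6/5b = 537.313ms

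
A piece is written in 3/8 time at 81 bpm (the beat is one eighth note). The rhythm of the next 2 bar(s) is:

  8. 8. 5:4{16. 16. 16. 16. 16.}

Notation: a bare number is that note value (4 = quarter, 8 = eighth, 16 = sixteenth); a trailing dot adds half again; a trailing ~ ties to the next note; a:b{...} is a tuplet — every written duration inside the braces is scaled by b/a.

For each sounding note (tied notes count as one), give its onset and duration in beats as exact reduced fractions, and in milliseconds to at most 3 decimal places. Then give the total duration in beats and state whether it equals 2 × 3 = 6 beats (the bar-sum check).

1) 0.0ms=0b +1111.111ms=3/2b
2) 1111.111ms=3/2b +1111.111ms=3/2b
3) 2222.222ms=3b +444.444ms=3/5b
4) 2666.667ms=18/5b +444.444ms=3/5b
5) 3111.111ms=21/5b +444.444ms=3/5b
6) 3555.556ms=24/5b +444.444ms=3/5b
7) 4000.0ms=27/5b +444.444ms=3/5b
Σ=6b of 6 (81bpm 3/8) — PASS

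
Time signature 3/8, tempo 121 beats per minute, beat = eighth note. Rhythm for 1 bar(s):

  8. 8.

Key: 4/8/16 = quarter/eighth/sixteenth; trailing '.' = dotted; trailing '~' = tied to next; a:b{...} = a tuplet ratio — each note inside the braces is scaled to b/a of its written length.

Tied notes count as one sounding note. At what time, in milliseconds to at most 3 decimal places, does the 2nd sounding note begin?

1. 0.0ms @ 0 + 743.802ms (3/2)
2. 743.802ms @ 3/2 + 743.802ms (3/2)

note 2 onset = 3/2b = 743.802ms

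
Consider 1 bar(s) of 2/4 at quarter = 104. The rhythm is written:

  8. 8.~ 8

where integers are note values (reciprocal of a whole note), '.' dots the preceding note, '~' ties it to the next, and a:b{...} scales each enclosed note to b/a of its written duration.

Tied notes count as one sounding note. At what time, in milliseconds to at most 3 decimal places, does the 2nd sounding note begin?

1. 0.0ms @ 0 + 432.692ms (3/4)
2. 432.692ms @ 3/4 + 721.154ms (5/4)

note 2 onset = 3/4b = 432.692ms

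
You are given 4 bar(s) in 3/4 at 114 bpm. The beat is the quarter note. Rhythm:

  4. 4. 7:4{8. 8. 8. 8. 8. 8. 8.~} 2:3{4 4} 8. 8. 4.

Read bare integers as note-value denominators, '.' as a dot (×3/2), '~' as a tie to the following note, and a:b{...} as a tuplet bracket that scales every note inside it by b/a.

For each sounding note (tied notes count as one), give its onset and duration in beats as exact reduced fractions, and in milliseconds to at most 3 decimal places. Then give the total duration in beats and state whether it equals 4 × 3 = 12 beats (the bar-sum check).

1) 0.0ms=0b +789.474ms=3/2b
2) 789.474ms=3/2b +789.474ms=3/2b
3) 1578.947ms=3b +225.564ms=3/7b
4) 1804.511ms=24/7b +225.564ms=3/7b
5) 2030.075ms=27/7b +225.564ms=3/7b
6) 2255.639ms=30/7b +225.564ms=3/7b
7) 2481.203ms=33/7b +225.564ms=3/7b
8) 2706.767ms=36/7b +225.564ms=3/7b
9) 2932.331ms=39/7b +1015.038ms=27/14b
10) 3947.368ms=15/2b +789.474ms=3/2b
11) 4736.842ms=9b +394.737ms=3/4b
12) 5131.579ms=39/4b +394.737ms=3/4b
13) 5526.316ms=21/2b +789.474ms=3/2b
Σ=12b of 12 (114bpm 3/4) — PASS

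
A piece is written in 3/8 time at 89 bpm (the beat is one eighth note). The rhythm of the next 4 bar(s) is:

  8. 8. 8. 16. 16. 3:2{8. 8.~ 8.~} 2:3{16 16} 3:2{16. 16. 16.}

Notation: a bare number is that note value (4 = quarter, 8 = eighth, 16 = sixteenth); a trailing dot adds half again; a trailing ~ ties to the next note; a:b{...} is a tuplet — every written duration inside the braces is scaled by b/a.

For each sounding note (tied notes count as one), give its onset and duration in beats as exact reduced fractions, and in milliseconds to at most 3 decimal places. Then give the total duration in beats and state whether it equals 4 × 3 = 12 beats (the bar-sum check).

1) 0.0ms=0b +1011.236ms=3/2b
2) 1011.236ms=3/2b +1011.236ms=3/2b
3) 2022.472ms=3b +1011.236ms=3/2b
4) 3033.708ms=9/2b +505.618ms=3/4b
5) 3539.326ms=21/4b +505.618ms=3/4b
6) 4044.944ms=6b +674.157ms=1b
7) 4719.101ms=7b +1853.933ms=11/4b
8) 6573.034ms=39/4b +505.618ms=3/4b
9) 7078.652ms=21/2b +337.079ms=1/2b
10) 7415.73ms=11b +337.079ms=1/2b
11) 7752.809ms=23/2b +337.079ms=1/2b
Σ=12b of 12 (89bpm 3/8) — PASS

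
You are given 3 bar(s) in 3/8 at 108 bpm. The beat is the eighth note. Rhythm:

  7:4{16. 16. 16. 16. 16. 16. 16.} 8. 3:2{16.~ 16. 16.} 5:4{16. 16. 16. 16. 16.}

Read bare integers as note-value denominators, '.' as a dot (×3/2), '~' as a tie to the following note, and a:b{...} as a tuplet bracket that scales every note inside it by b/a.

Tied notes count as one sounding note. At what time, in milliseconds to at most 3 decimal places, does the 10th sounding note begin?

note 10 onset = 11/2b = 3055.556ms

1. 0.0ms @ 0 + 238.095ms (3/7)
2. 238.095ms @ 3/7 + 238.095ms (3/7)
3. 476.19ms @ 6/7 + 238.095ms (3/7)
4. 714.286ms @ 9/7 + 238.095ms (3/7)
5. 952.381ms @ 12/7 + 238.095ms (3/7)
6. 1190.476ms @ 15/7 + 238.095ms (3/7)
7. 1428.571ms @ 18/7 + 238.095ms (3/7)
8. 1666.667ms @ 3 + 833.333ms (3/2)
9. 2500.0ms @ 9/2 + 555.556ms (1)
10. 3055.556ms @ 11/2 + 277.778ms (1/2)
11. 3333.333ms @ 6 + 333.333ms (3/5)
12. 3666.667ms @ 33/5 + 333.333ms (3/5)
13. 4000.0ms @ 36/5 + 333.333ms (3/5)
14. 4333.333ms @ 39/5 + 333.333ms (3/5)
15. 4666.667ms @ 42/5 + 333.333ms (3/5)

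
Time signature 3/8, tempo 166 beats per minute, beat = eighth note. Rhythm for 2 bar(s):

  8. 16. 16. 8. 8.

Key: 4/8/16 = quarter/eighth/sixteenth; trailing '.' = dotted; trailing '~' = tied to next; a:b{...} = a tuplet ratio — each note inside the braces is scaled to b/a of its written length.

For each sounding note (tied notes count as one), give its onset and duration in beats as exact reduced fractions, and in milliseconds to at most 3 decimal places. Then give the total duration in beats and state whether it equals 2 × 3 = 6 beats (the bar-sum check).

1) 0.0ms=0b +542.169ms=3/2b
2) 542.169ms=3/2b +271.084ms=3/4b
3) 813.253ms=9/4b +271.084ms=3/4b
4) 1084.337ms=3b +542.169ms=3/2b
5) 1626.506ms=9/2b +542.169ms=3/2b
Σ=6b of 6 (166bpm 3/8) — PASS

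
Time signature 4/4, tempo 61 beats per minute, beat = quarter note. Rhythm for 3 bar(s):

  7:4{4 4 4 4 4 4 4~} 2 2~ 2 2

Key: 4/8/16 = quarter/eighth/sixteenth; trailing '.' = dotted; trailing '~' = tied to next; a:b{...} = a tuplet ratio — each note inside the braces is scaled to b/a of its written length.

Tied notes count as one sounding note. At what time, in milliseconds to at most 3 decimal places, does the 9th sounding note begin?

1. 0.0ms @ 0 + 562.061ms (4/7)
2. 562.061ms @ 4/7 + 562.061ms (4/7)
3. 1124.122ms @ 8/7 + 562.061ms (4/7)
4. 1686.183ms @ 12/7 + 562.061ms (4/7)
5. 2248.244ms @ 16/7 + 562.061ms (4/7)
6. 2810.304ms @ 20/7 + 562.061ms (4/7)
7. 3372.365ms @ 24/7 + 2529.274ms (18/7)
8. 5901.639ms @ 6 + 3934.426ms (4)
9. 9836.066ms @ 10 + 1967.213ms (2)

note 9 onset = 10b = 9836.066ms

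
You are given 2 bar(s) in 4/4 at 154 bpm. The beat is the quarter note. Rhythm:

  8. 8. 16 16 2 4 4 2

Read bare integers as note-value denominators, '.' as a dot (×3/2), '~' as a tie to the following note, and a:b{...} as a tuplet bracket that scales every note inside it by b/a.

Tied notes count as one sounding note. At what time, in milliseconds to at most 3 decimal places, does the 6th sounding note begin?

note 6 onset = 4b = 1558.442ms

1. 0.0ms @ 0 + 292.208ms (3/4)
2. 292.208ms @ 3/4 + 292.208ms (3/4)
3. 584.416ms @ 3/2 + 97.403ms (1/4)
4. 681.818ms @ 7/4 + 97.403ms (1/4)
5. 779.221ms @ 2 + 779.221ms (2)
6. 1558.442ms @ 4 + 389.61ms (1)
7. 1948.052ms @ 5 + 389.61ms (1)
8. 2337.662ms @ 6 + 779.221ms (2)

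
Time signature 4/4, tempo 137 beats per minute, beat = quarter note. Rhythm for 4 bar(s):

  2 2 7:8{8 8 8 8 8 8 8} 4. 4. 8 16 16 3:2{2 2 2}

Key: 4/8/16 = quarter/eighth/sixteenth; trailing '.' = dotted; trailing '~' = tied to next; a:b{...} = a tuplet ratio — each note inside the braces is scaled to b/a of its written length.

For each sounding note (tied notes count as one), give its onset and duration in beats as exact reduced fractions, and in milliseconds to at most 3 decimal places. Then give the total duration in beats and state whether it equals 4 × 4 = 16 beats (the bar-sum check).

1) 0.0ms=0b +875.912ms=2b
2) 875.912ms=2b +875.912ms=2b
3) 1751.825ms=4b +250.261ms=4/7b
4) 2002.086ms=32/7b +250.261ms=4/7b
5) 2252.346ms=36/7b +250.261ms=4/7b
6) 2502.607ms=40/7b +250.261ms=4/7b
7) 2752.868ms=44/7b +250.261ms=4/7b
8) 3003.128ms=48/7b +250.261ms=4/7b
9) 3253.389ms=52/7b +250.261ms=4/7b
10) 3503.65ms=8b +656.934ms=3/2b
11) 4160.584ms=19/2b +656.934ms=3/2b
12) 4817.518ms=11b +218.978ms=1/2b
13) 5036.496ms=23/2b +109.489ms=1/4b
14) 5145.985ms=47/4b +109.489ms=1/4b
15) 5255.474ms=12b +583.942ms=4/3b
16) 5839.416ms=40/3b +583.942ms=4/3b
17) 6423.358ms=44/3b +583.942ms=4/3b
Σ=16b of 16 (137bpm 4/4) — PASS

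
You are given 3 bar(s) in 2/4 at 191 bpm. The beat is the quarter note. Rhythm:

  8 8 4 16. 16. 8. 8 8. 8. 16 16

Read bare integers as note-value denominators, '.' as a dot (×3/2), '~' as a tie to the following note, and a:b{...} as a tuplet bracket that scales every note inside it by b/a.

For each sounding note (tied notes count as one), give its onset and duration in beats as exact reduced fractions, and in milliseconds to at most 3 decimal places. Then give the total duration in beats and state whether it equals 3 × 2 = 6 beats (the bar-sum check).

1) 0.0ms=0b +157.068ms=1/2b
2) 157.068ms=1/2b +157.068ms=1/2b
3) 314.136ms=1b +314.136ms=1b
4) 628.272ms=2b +117.801ms=3/8b
5) 746.073ms=19/8b +117.801ms=3/8b
6) 863.874ms=11/4b +235.602ms=3/4b
7) 1099.476ms=7/2b +157.068ms=1/2b
8) 1256.545ms=4b +235.602ms=3/4b
9) 1492.147ms=19/4b +235.602ms=3/4b
10) 1727.749ms=11/2b +78.534ms=1/4b
11) 1806.283ms=23/4b +78.534ms=1/4b
Σ=6b of 6 (191bpm 2/4) — PASS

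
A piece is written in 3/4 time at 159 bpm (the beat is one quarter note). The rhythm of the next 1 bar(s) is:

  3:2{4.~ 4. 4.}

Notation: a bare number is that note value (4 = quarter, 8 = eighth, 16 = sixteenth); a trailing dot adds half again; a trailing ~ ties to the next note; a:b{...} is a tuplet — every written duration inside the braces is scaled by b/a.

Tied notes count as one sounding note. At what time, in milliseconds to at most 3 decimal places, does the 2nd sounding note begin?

1. 0.0ms @ 0 + 754.717ms (2)
2. 754.717ms @ 2 + 377.358ms (1)

note 2 onset = 2b = 754.717ms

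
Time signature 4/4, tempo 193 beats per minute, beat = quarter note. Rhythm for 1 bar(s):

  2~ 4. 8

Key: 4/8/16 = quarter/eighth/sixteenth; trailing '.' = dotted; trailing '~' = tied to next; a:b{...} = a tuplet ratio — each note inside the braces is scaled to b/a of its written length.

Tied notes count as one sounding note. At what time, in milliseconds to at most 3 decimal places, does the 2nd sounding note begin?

note 2 onset = 7/2b = 1088.083ms

1. 0.0ms @ 0 + 1088.083ms (7/2)
2. 1088.083ms @ 7/2 + 155.44ms (1/2)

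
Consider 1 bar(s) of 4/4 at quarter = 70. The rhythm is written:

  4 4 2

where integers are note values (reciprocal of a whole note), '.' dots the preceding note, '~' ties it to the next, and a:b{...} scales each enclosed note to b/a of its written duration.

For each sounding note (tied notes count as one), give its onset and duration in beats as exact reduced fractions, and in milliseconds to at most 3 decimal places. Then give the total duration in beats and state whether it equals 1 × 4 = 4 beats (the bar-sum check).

1) 0.0ms=0b +857.143ms=1b
2) 857.143ms=1b +857.143ms=1b
3) 1714.286ms=2b +1714.286ms=2b
Σ=4b of 4 (70bpm 4/4) — PASS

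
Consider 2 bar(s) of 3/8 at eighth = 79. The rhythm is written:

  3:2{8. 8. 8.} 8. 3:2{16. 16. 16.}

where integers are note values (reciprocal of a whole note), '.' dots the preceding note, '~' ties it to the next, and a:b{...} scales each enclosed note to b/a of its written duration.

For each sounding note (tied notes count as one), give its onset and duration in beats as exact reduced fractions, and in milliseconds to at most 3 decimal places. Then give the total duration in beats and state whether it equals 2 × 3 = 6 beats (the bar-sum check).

1) 0.0ms=0b +759.494ms=1b
2) 759.494ms=1b +759.494ms=1b
3) 1518.987ms=2b +759.494ms=1b
4) 2278.481ms=3b +1139.241ms=3/2b
5) 3417.722ms=9/2b +379.747ms=1/2b
6) 3797.468ms=5b +379.747ms=1/2b
7) 4177.215ms=11/2b +379.747ms=1/2b
Σ=6b of 6 (79bpm 3/8) — PASS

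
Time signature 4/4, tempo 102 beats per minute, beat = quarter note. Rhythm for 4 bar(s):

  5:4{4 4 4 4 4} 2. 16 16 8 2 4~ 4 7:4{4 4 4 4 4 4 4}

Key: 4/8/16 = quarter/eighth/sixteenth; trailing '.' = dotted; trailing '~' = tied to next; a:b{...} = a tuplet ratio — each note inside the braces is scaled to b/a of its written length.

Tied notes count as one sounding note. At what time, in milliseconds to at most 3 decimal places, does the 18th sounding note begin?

1. 0.0ms @ 0 + 470.588ms (4/5)
2. 470.588ms @ 4/5 + 470.588ms (4/5)
3. 941.176ms @ 8/5 + 470.588ms (4/5)
4. 1411.765ms @ 12/5 + 470.588ms (4/5)
5. 1882.353ms @ 16/5 + 470.588ms (4/5)
6. 2352.941ms @ 4 + 1764.706ms (3)
7. 4117.647ms @ 7 + 147.059ms (1/4)
8. 4264.706ms @ 29/4 + 147.059ms (1/4)
9. 4411.765ms @ 15/2 + 294.118ms (1/2)
10. 4705.882ms @ 8 + 1176.471ms (2)
11. 5882.353ms @ 10 + 1176.471ms (2)
12. 7058.824ms @ 12 + 336.134ms (4/7)
13. 7394.958ms @ 88/7 + 336.134ms (4/7)
14. 7731.092ms @ 92/7 + 336.134ms (4/7)
15. 8067.227ms @ 96/7 + 336.134ms (4/7)
16. 8403.361ms @ 100/7 + 336.134ms (4/7)
17. 8739.496ms @ 104/7 + 336.134ms (4/7)
18. 9075.63ms @ 108/7 + 336.134ms (4/7)

note 18 onset = 108/7b = 9075.63ms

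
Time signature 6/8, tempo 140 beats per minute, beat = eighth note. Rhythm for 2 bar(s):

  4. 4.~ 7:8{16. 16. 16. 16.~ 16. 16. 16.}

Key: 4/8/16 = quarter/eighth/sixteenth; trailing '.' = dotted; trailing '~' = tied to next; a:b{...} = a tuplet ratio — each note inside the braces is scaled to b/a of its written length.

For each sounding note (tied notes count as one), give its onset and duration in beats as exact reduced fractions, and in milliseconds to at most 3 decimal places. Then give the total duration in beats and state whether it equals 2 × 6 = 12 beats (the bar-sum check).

1) 0.0ms=0b +1285.714ms=3b
2) 1285.714ms=3b +1653.061ms=27/7b
3) 2938.776ms=48/7b +367.347ms=6/7b
4) 3306.122ms=54/7b +367.347ms=6/7b
5) 3673.469ms=60/7b +734.694ms=12/7b
6) 4408.163ms=72/7b +367.347ms=6/7b
7) 4775.51ms=78/7b +367.347ms=6/7b
Σ=12b of 12 (140bpm 6/8) — PASS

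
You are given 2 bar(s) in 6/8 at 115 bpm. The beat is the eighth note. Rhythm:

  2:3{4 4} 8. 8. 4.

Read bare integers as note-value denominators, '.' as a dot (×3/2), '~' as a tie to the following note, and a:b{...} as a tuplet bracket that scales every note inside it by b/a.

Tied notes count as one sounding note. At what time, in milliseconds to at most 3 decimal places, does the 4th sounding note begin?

note 4 onset = 15/2b = 3913.043ms

1. 0.0ms @ 0 + 1565.217ms (3)
2. 1565.217ms @ 3 + 1565.217ms (3)
3. 3130.435ms @ 6 + 782.609ms (3/2)
4. 3913.043ms @ 15/2 + 782.609ms (3/2)
5. 4695.652ms @ 9 + 1565.217ms (3)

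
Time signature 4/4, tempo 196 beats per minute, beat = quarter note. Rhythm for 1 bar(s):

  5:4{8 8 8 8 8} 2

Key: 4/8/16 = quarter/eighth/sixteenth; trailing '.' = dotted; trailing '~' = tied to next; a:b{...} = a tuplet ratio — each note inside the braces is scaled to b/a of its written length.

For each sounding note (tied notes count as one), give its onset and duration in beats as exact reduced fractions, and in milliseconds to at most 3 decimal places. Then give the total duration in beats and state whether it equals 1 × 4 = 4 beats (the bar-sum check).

1) 0.0ms=0b +122.449ms=2/5b
2) 122.449ms=2/5b +122.449ms=2/5b
3) 244.898ms=4/5b +122.449ms=2/5b
4) 367.347ms=6/5b +122.449ms=2/5b
5) 489.796ms=8/5b +122.449ms=2/5b
6) 612.245ms=2b +612.245ms=2b
Σ=4b of 4 (196bpm 4/4) — PASS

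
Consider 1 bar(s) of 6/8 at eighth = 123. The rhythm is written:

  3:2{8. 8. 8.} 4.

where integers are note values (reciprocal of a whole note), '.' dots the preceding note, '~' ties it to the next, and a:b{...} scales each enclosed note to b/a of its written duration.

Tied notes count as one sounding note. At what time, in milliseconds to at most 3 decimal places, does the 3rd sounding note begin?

note 3 onset = 2b = 975.61ms

1. 0.0ms @ 0 + 487.805ms (1)
2. 487.805ms @ 1 + 487.805ms (1)
3. 975.61ms @ 2 + 487.805ms (1)
4. 1463.415ms @ 3 + 1463.415ms (3)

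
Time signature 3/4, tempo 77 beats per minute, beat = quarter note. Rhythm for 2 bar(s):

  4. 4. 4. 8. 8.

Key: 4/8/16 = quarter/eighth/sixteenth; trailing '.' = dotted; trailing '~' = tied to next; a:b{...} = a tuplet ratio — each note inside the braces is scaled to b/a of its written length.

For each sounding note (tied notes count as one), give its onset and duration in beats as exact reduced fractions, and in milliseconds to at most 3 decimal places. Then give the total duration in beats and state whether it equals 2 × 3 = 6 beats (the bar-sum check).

1) 0.0ms=0b +1168.831ms=3/2b
2) 1168.831ms=3/2b +1168.831ms=3/2b
3) 2337.662ms=3b +1168.831ms=3/2b
4) 3506.494ms=9/2b +584.416ms=3/4b
5) 4090.909ms=21/4b +584.416ms=3/4b
Σ=6b of 6 (77bpm 3/4) — PASS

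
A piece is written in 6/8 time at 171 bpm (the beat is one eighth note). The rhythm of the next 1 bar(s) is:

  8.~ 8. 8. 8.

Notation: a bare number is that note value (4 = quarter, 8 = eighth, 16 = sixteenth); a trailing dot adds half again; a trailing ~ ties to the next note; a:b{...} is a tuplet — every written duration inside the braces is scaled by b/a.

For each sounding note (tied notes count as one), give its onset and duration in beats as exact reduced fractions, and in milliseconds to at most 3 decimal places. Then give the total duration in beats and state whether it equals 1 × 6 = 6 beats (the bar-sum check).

1) 0.0ms=0b +1052.632ms=3b
2) 1052.632ms=3b +526.316ms=3/2b
3) 1578.947ms=9/2b +526.316ms=3/2b
Σ=6b of 6 (171bpm 6/8) — PASS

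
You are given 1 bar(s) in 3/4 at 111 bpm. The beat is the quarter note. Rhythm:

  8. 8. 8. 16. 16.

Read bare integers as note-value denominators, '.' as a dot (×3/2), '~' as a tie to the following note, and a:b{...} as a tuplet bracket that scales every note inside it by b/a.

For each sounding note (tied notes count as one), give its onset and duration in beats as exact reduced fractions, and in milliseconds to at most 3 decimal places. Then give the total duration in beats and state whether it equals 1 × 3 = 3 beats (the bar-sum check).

1) 0.0ms=0b +405.405ms=3/4b
2) 405.405ms=3/4b +405.405ms=3/4b
3) 810.811ms=3/2b +405.405ms=3/4b
4) 1216.216ms=9/4b +202.703ms=3/8b
5) 1418.919ms=21/8b +202.703ms=3/8b
Σ=3b of 3 (111bpm 3/4) — PASS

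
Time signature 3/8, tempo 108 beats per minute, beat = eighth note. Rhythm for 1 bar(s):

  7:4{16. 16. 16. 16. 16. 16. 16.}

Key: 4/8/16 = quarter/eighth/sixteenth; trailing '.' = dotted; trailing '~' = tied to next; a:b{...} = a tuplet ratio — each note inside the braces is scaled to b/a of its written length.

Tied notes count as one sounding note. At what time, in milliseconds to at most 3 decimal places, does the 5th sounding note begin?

note 5 onset = 12/7b = 952.381ms

1. 0.0ms @ 0 + 238.095ms (3/7)
2. 238.095ms @ 3/7 + 238.095ms (3/7)
3. 476.19ms @ 6/7 + 238.095ms (3/7)
4. 714.286ms @ 9/7 + 238.095ms (3/7)
5. 952.381ms @ 12/7 + 238.095ms (3/7)
6. 1190.476ms @ 15/7 + 238.095ms (3/7)
7. 1428.571ms @ 18/7 + 238.095ms (3/7)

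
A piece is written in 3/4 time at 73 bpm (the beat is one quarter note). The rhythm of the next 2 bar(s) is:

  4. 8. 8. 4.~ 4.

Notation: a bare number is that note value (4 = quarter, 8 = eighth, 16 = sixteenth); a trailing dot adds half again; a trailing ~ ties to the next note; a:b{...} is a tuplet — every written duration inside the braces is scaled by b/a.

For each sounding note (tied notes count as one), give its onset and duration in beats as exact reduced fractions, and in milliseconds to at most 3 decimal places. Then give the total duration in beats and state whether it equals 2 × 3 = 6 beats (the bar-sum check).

1) 0.0ms=0b +1232.877ms=3/2b
2) 1232.877ms=3/2b +616.438ms=3/4b
3) 1849.315ms=9/4b +616.438ms=3/4b
4) 2465.753ms=3b +2465.753ms=3b
Σ=6b of 6 (73bpm 3/4) — PASS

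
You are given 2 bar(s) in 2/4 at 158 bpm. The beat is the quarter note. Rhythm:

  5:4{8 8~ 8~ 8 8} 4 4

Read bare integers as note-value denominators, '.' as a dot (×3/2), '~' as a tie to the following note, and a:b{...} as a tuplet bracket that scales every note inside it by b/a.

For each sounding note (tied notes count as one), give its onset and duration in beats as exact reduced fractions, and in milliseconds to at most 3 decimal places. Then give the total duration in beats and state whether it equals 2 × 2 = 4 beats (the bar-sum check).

1) 0.0ms=0b +151.899ms=2/5b
2) 151.899ms=2/5b +455.696ms=6/5b
3) 607.595ms=8/5b +151.899ms=2/5b
4) 759.494ms=2b +379.747ms=1b
5) 1139.241ms=3b +379.747ms=1b
Σ=4b of 4 (158bpm 2/4) — PASS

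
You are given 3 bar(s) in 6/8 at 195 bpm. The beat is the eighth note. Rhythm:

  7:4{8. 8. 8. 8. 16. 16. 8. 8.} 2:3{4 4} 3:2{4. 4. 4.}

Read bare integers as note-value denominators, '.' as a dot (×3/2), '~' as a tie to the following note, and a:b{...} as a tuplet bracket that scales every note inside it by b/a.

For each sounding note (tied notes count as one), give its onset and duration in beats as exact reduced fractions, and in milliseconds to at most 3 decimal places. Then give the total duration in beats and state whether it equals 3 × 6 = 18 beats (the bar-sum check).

1) 0.0ms=0b +263.736ms=6/7b
2) 263.736ms=6/7b +263.736ms=6/7b
3) 527.473ms=12/7b +263.736ms=6/7b
4) 791.209ms=18/7b +263.736ms=6/7b
5) 1054.945ms=24/7b +131.868ms=3/7b
6) 1186.813ms=27/7b +131.868ms=3/7b
7) 1318.681ms=30/7b +263.736ms=6/7b
8) 1582.418ms=36/7b +263.736ms=6/7b
9) 1846.154ms=6b +923.077ms=3b
10) 2769.231ms=9b +923.077ms=3b
11) 3692.308ms=12b +615.385ms=2b
12) 4307.692ms=14b +615.385ms=2b
13) 4923.077ms=16b +615.385ms=2b
Σ=18b of 18 (195bpm 6/8) — PASS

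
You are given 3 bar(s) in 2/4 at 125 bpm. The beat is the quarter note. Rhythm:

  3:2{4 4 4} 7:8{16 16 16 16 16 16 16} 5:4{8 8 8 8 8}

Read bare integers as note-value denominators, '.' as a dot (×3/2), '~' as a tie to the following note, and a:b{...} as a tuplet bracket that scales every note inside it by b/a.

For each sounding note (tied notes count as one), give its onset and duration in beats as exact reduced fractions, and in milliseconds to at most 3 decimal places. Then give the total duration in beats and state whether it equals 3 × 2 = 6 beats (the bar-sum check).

1) 0.0ms=0b +320.0ms=2/3b
2) 320.0ms=2/3b +320.0ms=2/3b
3) 640.0ms=4/3b +320.0ms=2/3b
4) 960.0ms=2b +137.143ms=2/7b
5) 1097.143ms=16/7b +137.143ms=2/7b
6) 1234.286ms=18/7b +137.143ms=2/7b
7) 1371.429ms=20/7b +137.143ms=2/7b
8) 1508.571ms=22/7b +137.143ms=2/7b
9) 1645.714ms=24/7b +137.143ms=2/7b
10) 1782.857ms=26/7b +137.143ms=2/7b
11) 1920.0ms=4b +192.0ms=2/5b
12) 2112.0ms=22/5b +192.0ms=2/5b
13) 2304.0ms=24/5b +192.0ms=2/5b
14) 2496.0ms=26/5b +192.0ms=2/5b
15) 2688.0ms=28/5b +192.0ms=2/5b
Σ=6b of 6 (125bpm 2/4) — PASS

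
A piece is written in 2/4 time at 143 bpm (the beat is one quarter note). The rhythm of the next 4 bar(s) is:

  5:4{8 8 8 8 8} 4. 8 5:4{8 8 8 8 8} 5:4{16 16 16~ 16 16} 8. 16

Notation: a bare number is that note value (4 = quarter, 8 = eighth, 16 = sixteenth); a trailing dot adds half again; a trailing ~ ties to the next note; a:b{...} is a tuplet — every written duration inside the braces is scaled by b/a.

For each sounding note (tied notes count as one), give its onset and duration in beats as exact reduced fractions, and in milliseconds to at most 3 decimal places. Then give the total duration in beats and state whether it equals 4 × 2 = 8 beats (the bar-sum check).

1) 0.0ms=0b +167.832ms=2/5b
2) 167.832ms=2/5b +167.832ms=2/5b
3) 335.664ms=4/5b +167.832ms=2/5b
4) 503.497ms=6/5b +167.832ms=2/5b
5) 671.329ms=8/5b +167.832ms=2/5b
6) 839.161ms=2b +629.371ms=3/2b
7) 1468.531ms=7/2b +209.79ms=1/2b
8) 1678.322ms=4b +167.832ms=2/5b
9) 1846.154ms=22/5b +167.832ms=2/5b
10) 2013.986ms=24/5b +167.832ms=2/5b
11) 2181.818ms=26/5b +167.832ms=2/5b
12) 2349.65ms=28/5b +167.832ms=2/5b
13) 2517.483ms=6b +83.916ms=1/5b
14) 2601.399ms=31/5b +83.916ms=1/5b
15) 2685.315ms=32/5b +167.832ms=2/5b
16) 2853.147ms=34/5b +83.916ms=1/5b
17) 2937.063ms=7b +314.685ms=3/4b
18) 3251.748ms=31/4b +104.895ms=1/4b
Σ=8b of 8 (143bpm 2/4) — PASS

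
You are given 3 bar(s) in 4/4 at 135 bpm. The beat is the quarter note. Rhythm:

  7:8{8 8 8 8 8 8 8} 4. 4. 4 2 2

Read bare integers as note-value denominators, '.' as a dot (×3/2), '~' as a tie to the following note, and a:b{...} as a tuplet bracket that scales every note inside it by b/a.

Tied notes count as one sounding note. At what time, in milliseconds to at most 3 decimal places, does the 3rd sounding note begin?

1. 0.0ms @ 0 + 253.968ms (4/7)
2. 253.968ms @ 4/7 + 253.968ms (4/7)
3. 507.937ms @ 8/7 + 253.968ms (4/7)
4. 761.905ms @ 12/7 + 253.968ms (4/7)
5. 1015.873ms @ 16/7 + 253.968ms (4/7)
6. 1269.841ms @ 20/7 + 253.968ms (4/7)
7. 1523.81ms @ 24/7 + 253.968ms (4/7)
8. 1777.778ms @ 4 + 666.667ms (3/2)
9. 2444.444ms @ 11/2 + 666.667ms (3/2)
10. 3111.111ms @ 7 + 444.444ms (1)
11. 3555.556ms @ 8 + 888.889ms (2)
12. 4444.444ms @ 10 + 888.889ms (2)

note 3 onset = 8/7b = 507.937ms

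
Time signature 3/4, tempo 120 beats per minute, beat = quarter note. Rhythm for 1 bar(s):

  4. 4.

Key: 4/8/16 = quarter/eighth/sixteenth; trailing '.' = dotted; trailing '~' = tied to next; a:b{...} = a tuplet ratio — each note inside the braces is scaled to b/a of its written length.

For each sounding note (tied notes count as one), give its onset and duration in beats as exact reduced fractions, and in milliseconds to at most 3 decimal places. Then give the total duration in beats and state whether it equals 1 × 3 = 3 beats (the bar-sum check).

1) 0.0ms=0b +750.0ms=3/2b
2) 750.0ms=3/2b +750.0ms=3/2b
Σ=3b of 3 (120bpm 3/4) — PASS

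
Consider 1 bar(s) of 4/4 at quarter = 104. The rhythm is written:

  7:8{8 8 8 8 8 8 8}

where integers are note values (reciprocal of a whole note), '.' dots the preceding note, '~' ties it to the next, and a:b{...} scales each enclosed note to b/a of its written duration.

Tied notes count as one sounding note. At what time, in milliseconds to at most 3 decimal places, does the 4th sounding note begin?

note 4 onset = 12/7b = 989.011ms

1. 0.0ms @ 0 + 329.67ms (4/7)
2. 329.67ms @ 4/7 + 329.67ms (4/7)
3. 659.341ms @ 8/7 + 329.67ms (4/7)
4. 989.011ms @ 12/7 + 329.67ms (4/7)
5. 1318.681ms @ 16/7 + 329.67ms (4/7)
6. 1648.352ms @ 20/7 + 329.67ms (4/7)
7. 1978.022ms @ 24/7 + 329.67ms (4/7)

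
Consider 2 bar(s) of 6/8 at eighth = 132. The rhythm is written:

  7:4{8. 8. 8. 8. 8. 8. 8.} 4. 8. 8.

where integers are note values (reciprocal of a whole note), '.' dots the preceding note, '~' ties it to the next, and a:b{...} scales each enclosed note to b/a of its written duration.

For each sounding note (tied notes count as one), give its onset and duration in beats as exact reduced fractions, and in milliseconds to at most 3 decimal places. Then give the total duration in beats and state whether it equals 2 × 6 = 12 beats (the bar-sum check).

1) 0.0ms=0b +389.61ms=6/7b
2) 389.61ms=6/7b +389.61ms=6/7b
3) 779.221ms=12/7b +389.61ms=6/7b
4) 1168.831ms=18/7b +389.61ms=6/7b
5) 1558.442ms=24/7b +389.61ms=6/7b
6) 1948.052ms=30/7b +389.61ms=6/7b
7) 2337.662ms=36/7b +389.61ms=6/7b
8) 2727.273ms=6b +1363.636ms=3b
9) 4090.909ms=9b +681.818ms=3/2b
10) 4772.727ms=21/2b +681.818ms=3/2b
Σ=12b of 12 (132bpm 6/8) — PASS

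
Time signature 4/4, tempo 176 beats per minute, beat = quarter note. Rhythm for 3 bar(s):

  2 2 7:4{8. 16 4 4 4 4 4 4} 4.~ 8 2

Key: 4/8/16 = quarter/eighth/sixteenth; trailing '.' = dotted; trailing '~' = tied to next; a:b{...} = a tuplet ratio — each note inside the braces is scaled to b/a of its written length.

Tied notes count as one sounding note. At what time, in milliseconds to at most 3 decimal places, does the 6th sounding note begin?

1. 0.0ms @ 0 + 681.818ms (2)
2. 681.818ms @ 2 + 681.818ms (2)
3. 1363.636ms @ 4 + 146.104ms (3/7)
4. 1509.74ms @ 31/7 + 48.701ms (1/7)
5. 1558.442ms @ 32/7 + 194.805ms (4/7)
6. 1753.247ms @ 36/7 + 194.805ms (4/7)
7. 1948.052ms @ 40/7 + 194.805ms (4/7)
8. 2142.857ms @ 44/7 + 194.805ms (4/7)
9. 2337.662ms @ 48/7 + 194.805ms (4/7)
10. 2532.468ms @ 52/7 + 194.805ms (4/7)
11. 2727.273ms @ 8 + 681.818ms (2)
12. 3409.091ms @ 10 + 681.818ms (2)

note 6 onset = 36/7b = 1753.247ms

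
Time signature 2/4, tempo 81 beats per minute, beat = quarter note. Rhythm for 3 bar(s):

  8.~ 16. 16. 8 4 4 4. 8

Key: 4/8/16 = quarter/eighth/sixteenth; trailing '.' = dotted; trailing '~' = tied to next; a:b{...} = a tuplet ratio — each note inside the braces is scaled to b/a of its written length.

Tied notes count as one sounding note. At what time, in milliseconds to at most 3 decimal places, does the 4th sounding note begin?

1. 0.0ms @ 0 + 833.333ms (9/8)
2. 833.333ms @ 9/8 + 277.778ms (3/8)
3. 1111.111ms @ 3/2 + 370.37ms (1/2)
4. 1481.481ms @ 2 + 740.741ms (1)
5. 2222.222ms @ 3 + 740.741ms (1)
6. 2962.963ms @ 4 + 1111.111ms (3/2)
7. 4074.074ms @ 11/2 + 370.37ms (1/2)

note 4 onset = 2b = 1481.481ms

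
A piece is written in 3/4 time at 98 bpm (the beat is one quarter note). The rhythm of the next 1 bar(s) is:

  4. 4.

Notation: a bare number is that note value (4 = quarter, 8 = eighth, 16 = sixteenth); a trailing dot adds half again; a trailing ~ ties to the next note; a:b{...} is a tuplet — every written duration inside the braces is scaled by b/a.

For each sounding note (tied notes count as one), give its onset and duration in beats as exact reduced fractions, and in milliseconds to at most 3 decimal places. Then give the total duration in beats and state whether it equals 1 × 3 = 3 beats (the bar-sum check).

1) 0.0ms=0b +918.367ms=3/2b
2) 918.367ms=3/2b +918.367ms=3/2b
Σ=3b of 3 (98bpm 3/4) — PASS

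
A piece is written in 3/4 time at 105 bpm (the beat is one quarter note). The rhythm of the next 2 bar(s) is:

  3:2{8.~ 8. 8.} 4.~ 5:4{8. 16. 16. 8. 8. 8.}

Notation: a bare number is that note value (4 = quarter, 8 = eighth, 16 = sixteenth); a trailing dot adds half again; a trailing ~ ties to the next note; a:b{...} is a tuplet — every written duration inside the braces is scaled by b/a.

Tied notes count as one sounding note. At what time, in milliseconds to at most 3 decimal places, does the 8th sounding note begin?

1. 0.0ms @ 0 + 571.429ms (1)
2. 571.429ms @ 1 + 285.714ms (1/2)
3. 857.143ms @ 3/2 + 1200.0ms (21/10)
4. 2057.143ms @ 18/5 + 171.429ms (3/10)
5. 2228.571ms @ 39/10 + 171.429ms (3/10)
6. 2400.0ms @ 21/5 + 342.857ms (3/5)
7. 2742.857ms @ 24/5 + 342.857ms (3/5)
8. 3085.714ms @ 27/5 + 342.857ms (3/5)

note 8 onset = 27/5b = 3085.714ms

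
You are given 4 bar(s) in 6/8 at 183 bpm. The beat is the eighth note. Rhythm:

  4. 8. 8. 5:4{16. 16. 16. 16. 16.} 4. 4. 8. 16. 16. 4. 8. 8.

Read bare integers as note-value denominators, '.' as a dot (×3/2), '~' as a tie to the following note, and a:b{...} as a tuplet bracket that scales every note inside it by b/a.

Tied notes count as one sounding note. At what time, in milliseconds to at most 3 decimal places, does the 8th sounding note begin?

1. 0.0ms @ 0 + 983.607ms (3)
2. 983.607ms @ 3 + 491.803ms (3/2)
3. 1475.41ms @ 9/2 + 491.803ms (3/2)
4. 1967.213ms @ 6 + 196.721ms (3/5)
5. 2163.934ms @ 33/5 + 196.721ms (3/5)
6. 2360.656ms @ 36/5 + 196.721ms (3/5)
7. 2557.377ms @ 39/5 + 196.721ms (3/5)
8. 2754.098ms @ 42/5 + 196.721ms (3/5)
9. 2950.82ms @ 9 + 983.607ms (3)
10. 3934.426ms @ 12 + 983.607ms (3)
11. 4918.033ms @ 15 + 491.803ms (3/2)
12. 5409.836ms @ 33/2 + 245.902ms (3/4)
13. 5655.738ms @ 69/4 + 245.902ms (3/4)
14. 5901.639ms @ 18 + 983.607ms (3)
15. 6885.246ms @ 21 + 491.803ms (3/2)
16. 7377.049ms @ 45/2 + 491.803ms (3/2)

note 8 onset = 42/5b = 2754.098ms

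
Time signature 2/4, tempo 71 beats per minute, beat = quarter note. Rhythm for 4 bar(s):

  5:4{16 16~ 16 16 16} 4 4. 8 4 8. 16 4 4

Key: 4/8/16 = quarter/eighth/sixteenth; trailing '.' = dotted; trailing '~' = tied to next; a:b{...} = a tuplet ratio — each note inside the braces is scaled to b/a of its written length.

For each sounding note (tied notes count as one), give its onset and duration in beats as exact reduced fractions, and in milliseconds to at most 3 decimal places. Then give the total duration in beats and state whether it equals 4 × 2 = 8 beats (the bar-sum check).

1) 0.0ms=0b +169.014ms=1/5b
2) 169.014ms=1/5b +338.028ms=2/5b
3) 507.042ms=3/5b +169.014ms=1/5b
4) 676.056ms=4/5b +169.014ms=1/5b
5) 845.07ms=1b +845.07ms=1b
6) 1690.141ms=2b +1267.606ms=3/2b
7) 2957.746ms=7/2b +422.535ms=1/2b
8) 3380.282ms=4b +845.07ms=1b
9) 4225.352ms=5b +633.803ms=3/4b
10) 4859.155ms=23/4b +211.268ms=1/4b
11) 5070.423ms=6b +845.07ms=1b
12) 5915.493ms=7b +845.07ms=1b
Σ=8b of 8 (71bpm 2/4) — PASS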